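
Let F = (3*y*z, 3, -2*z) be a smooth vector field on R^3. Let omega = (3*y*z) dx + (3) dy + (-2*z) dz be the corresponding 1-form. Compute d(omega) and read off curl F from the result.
d(omega) = (0) dy ∧ dz + (3*y) dz ∧ dx + (-3*z) dx ∧ dy; curl F = (0, 3*y, -3*z)

d omega = sum_{i<j} (∂f_j/∂x_i - ∂f_i/∂x_j) dx_i ∧ dx_j. Under the identification (dy ∧ dz, dz ∧ dx, dx ∧ dy) ↔ (e_x, e_y, e_z), the coefficients are exactly the components of curl F. Compute:
  ∂R/∂y - ∂Q/∂z = (0) - (0) = 0
  ∂P/∂z - ∂R/∂x = (3*y) - (0) = 3*y
  ∂Q/∂x - ∂P/∂y = (0) - (3*z) = -3*z.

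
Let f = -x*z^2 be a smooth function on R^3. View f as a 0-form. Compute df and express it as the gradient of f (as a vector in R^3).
df = (-z^2) dx + (0) dy + (-2*x*z) dz; grad f = (-z^2, 0, -2*x*z)

For a 0-form f, d f = (∂f/∂x) dx + (∂f/∂y) dy + (∂f/∂z) dz. The components of the vector representation are exactly the entries of grad f in Cartesian coordinates:
  ∂f/∂x = -z^2
  ∂f/∂y = 0
  ∂f/∂z = -2*x*z.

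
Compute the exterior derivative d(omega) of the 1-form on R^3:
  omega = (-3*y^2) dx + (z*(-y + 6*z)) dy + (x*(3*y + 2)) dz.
d(omega) = (6*y) dx ∧ dy + (3*y + 2) dx ∧ dz + (3*x + y - 12*z) dy ∧ dz

For a 1-form omega = sum_i f_i dx_i, the exterior derivative is
  d(omega) = sum_{i < j} (∂f_j/∂x_i - ∂f_i/∂x_j) dx_i ∧ dx_j.
  coefficient of dx ∧ dy: ∂f_2/∂x - ∂f_1/∂y = ∂(z*(-y + 6*z))/∂x - ∂(-3*y^2)/∂y = 6*y
  coefficient of dx ∧ dz: ∂f_3/∂x - ∂f_1/∂z = ∂(x*(3*y + 2))/∂x - ∂(-3*y^2)/∂z = 3*y + 2
  coefficient of dy ∧ dz: ∂f_3/∂y - ∂f_2/∂z = ∂(x*(3*y + 2))/∂y - ∂(z*(-y + 6*z))/∂z = 3*x + y - 12*z
Assembling: d(omega) = (6*y) dx ∧ dy + (3*y + 2) dx ∧ dz + (3*x + y - 12*z) dy ∧ dz.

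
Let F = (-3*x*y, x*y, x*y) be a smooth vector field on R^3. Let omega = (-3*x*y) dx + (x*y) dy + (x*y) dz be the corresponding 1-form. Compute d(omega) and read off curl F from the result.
d(omega) = (x) dy ∧ dz + (-y) dz ∧ dx + (3*x + y) dx ∧ dy; curl F = (x, -y, 3*x + y)

d omega = sum_{i<j} (∂f_j/∂x_i - ∂f_i/∂x_j) dx_i ∧ dx_j. Under the identification (dy ∧ dz, dz ∧ dx, dx ∧ dy) ↔ (e_x, e_y, e_z), the coefficients are exactly the components of curl F. Compute:
  ∂R/∂y - ∂Q/∂z = (x) - (0) = x
  ∂P/∂z - ∂R/∂x = (0) - (y) = -y
  ∂Q/∂x - ∂P/∂y = (y) - (-3*x) = 3*x + y.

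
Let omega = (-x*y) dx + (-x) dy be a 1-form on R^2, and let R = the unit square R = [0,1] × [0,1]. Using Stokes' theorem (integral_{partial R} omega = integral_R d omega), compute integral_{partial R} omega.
integral_(partial R) omega = -1/2

Stokes: integral_partial_R omega = integral_R d omega with d omega = (∂Q/∂x - ∂P/∂y) dx ∧ dy.
  ∂Q/∂x = -1
  ∂P/∂y = -x
  integrand = ∂Q/∂x - ∂P/∂y = x - 1.
Integrating over R: integral_0^1 integral_0^1 (x - 1) dx dy = -1/2.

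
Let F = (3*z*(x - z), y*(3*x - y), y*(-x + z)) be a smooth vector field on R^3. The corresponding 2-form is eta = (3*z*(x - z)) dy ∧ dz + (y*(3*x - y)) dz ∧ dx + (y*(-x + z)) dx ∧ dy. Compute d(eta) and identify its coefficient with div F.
d(eta) = (3*x - y + 3*z) dx ∧ dy ∧ dz; div F = 3*x - y + 3*z

For a 2-form in R^3 of the form above, applying d gives a 3-form with coefficient ∂P/∂x + ∂Q/∂y + ∂R/∂z:
  ∂P/∂x = 3*z
  ∂Q/∂y = 3*x - 2*y
  ∂R/∂z = y
Sum = 3*x - y + 3*z, which is exactly div F.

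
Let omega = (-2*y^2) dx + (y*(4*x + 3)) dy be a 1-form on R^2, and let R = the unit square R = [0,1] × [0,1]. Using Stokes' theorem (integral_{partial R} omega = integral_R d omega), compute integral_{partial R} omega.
integral_(partial R) omega = 4

Stokes: integral_partial_R omega = integral_R d omega with d omega = (∂Q/∂x - ∂P/∂y) dx ∧ dy.
  ∂Q/∂x = 4*y
  ∂P/∂y = -4*y
  integrand = ∂Q/∂x - ∂P/∂y = 8*y.
Integrating over R: integral_0^1 integral_0^1 (8*y) dx dy = 4.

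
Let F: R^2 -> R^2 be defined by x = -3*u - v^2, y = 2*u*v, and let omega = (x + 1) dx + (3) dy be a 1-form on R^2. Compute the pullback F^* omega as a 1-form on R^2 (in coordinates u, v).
F^* omega = (9*u + 3*v^2 + 6*v - 3) du + (6*u*v + 6*u + 2*v^3 - 2*v) dv

Using F^*(f dg) = (f ∘ F) d(g ∘ F), substitute each coordinate x_i by F_i(u, v) in f_i, and replace dx_i by d F_i = (∂F_i/∂u) du + (∂F_i/∂v) dv.
  For the x component: f_1(F) = -3*u - v^2 + 1; d F_1 = (-3) du + (-2*v) dv
  For the y component: f_2(F) = 3; d F_2 = (2*v) du + (2*u) dv
Combining and collecting du, dv coefficients:
  coeff of du: 9*u + 3*v^2 + 6*v - 3
  coeff of dv: 6*u*v + 6*u + 2*v^3 - 2*v
F^* omega = (9*u + 3*v^2 + 6*v - 3) du + (6*u*v + 6*u + 2*v^3 - 2*v) dv.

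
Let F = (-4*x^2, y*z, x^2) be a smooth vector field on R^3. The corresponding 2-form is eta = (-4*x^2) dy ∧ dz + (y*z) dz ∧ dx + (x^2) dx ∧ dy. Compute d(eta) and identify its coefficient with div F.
d(eta) = (-8*x + z) dx ∧ dy ∧ dz; div F = -8*x + z

For a 2-form in R^3 of the form above, applying d gives a 3-form with coefficient ∂P/∂x + ∂Q/∂y + ∂R/∂z:
  ∂P/∂x = -8*x
  ∂Q/∂y = z
  ∂R/∂z = 0
Sum = -8*x + z, which is exactly div F.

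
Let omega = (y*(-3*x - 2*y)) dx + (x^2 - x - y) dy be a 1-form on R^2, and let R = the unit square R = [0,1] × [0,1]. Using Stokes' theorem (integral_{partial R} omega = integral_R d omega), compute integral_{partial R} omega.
integral_(partial R) omega = 7/2

Stokes: integral_partial_R omega = integral_R d omega with d omega = (∂Q/∂x - ∂P/∂y) dx ∧ dy.
  ∂Q/∂x = 2*x - 1
  ∂P/∂y = -3*x - 4*y
  integrand = ∂Q/∂x - ∂P/∂y = 5*x + 4*y - 1.
Integrating over R: integral_0^1 integral_0^1 (5*x + 4*y - 1) dx dy = 7/2.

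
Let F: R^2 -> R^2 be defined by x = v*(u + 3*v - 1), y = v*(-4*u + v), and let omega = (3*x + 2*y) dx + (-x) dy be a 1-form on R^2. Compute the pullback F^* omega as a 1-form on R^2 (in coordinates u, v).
F^* omega = (v^2*(-u + 23*v - 7)) du + (v*(-u^2 - 9*u*v - 2*u + 60*v^2 - 27*v + 3)) dv

Using F^*(f dg) = (f ∘ F) d(g ∘ F), substitute each coordinate x_i by F_i(u, v) in f_i, and replace dx_i by d F_i = (∂F_i/∂u) du + (∂F_i/∂v) dv.
  For the x component: f_1(F) = v*(-5*u + 11*v - 3); d F_1 = (v) du + (u + 6*v - 1) dv
  For the y component: f_2(F) = v*(-u - 3*v + 1); d F_2 = (-4*v) du + (-4*u + 2*v) dv
Combining and collecting du, dv coefficients:
  coeff of du: v^2*(-u + 23*v - 7)
  coeff of dv: v*(-u^2 - 9*u*v - 2*u + 60*v^2 - 27*v + 3)
F^* omega = (v^2*(-u + 23*v - 7)) du + (v*(-u^2 - 9*u*v - 2*u + 60*v^2 - 27*v + 3)) dv.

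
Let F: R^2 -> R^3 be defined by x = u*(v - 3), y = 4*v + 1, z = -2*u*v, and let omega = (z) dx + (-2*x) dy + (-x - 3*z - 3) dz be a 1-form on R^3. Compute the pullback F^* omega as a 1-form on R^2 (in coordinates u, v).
F^* omega = (6*v*(-2*u*v + 1)) du + (2*u*(-6*u*v - 3*u - 4*v + 15)) dv

Using F^*(f dg) = (f ∘ F) d(g ∘ F), substitute each coordinate x_i by F_i(u, v) in f_i, and replace dx_i by d F_i = (∂F_i/∂u) du + (∂F_i/∂v) dv.
  For the x component: f_1(F) = -2*u*v; d F_1 = (v - 3) du + (u) dv
  For the y component: f_2(F) = 2*u*(3 - v); d F_2 = (0) du + (4) dv
  For the z component: f_3(F) = 5*u*v + 3*u - 3; d F_3 = (-2*v) du + (-2*u) dv
Combining and collecting du, dv coefficients:
  coeff of du: 6*v*(-2*u*v + 1)
  coeff of dv: 2*u*(-6*u*v - 3*u - 4*v + 15)
F^* omega = (6*v*(-2*u*v + 1)) du + (2*u*(-6*u*v - 3*u - 4*v + 15)) dv.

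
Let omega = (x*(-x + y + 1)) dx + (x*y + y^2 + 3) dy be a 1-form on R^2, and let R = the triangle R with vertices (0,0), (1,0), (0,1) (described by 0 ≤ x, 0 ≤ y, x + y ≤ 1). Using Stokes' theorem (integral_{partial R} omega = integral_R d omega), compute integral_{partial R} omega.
integral_(partial R) omega = 0

Stokes: integral_partial_R omega = integral_R d omega with d omega = (∂Q/∂x - ∂P/∂y) dx ∧ dy.
  ∂Q/∂x = y
  ∂P/∂y = x
  integrand = ∂Q/∂x - ∂P/∂y = -x + y.
Integrating over R: integral_0^1 integral_0^{1-x} (-x + y) dy dx = 0.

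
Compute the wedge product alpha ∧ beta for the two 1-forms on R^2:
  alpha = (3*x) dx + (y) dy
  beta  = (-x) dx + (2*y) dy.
alpha ∧ beta = (7*x*y) dx ∧ dy

Distribute the wedge, using dx_i ∧ dx_j = -dx_j ∧ dx_i and dx_i ∧ dx_i = 0. For each pair (i, j) with i < j, the coefficient of dx_i ∧ dx_j in alpha ∧ beta is (alpha_i * beta_j - alpha_j * beta_i). Collecting: alpha ∧ beta = (7*x*y) dx ∧ dy.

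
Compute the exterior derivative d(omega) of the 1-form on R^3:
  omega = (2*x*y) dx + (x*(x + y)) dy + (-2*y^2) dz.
d(omega) = (y) dx ∧ dy + (-4*y) dy ∧ dz

For a 1-form omega = sum_i f_i dx_i, the exterior derivative is
  d(omega) = sum_{i < j} (∂f_j/∂x_i - ∂f_i/∂x_j) dx_i ∧ dx_j.
  coefficient of dx ∧ dy: ∂f_2/∂x - ∂f_1/∂y = ∂(x*(x + y))/∂x - ∂(2*x*y)/∂y = y
  coefficient of dy ∧ dz: ∂f_3/∂y - ∂f_2/∂z = ∂(-2*y^2)/∂y - ∂(x*(x + y))/∂z = -4*y
Assembling: d(omega) = (y) dx ∧ dy + (-4*y) dy ∧ dz.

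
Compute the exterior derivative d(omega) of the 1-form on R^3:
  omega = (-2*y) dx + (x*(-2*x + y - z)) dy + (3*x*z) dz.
d(omega) = (-4*x + y - z + 2) dx ∧ dy + (3*z) dx ∧ dz + (x) dy ∧ dz

For a 1-form omega = sum_i f_i dx_i, the exterior derivative is
  d(omega) = sum_{i < j} (∂f_j/∂x_i - ∂f_i/∂x_j) dx_i ∧ dx_j.
  coefficient of dx ∧ dy: ∂f_2/∂x - ∂f_1/∂y = ∂(x*(-2*x + y - z))/∂x - ∂(-2*y)/∂y = -4*x + y - z + 2
  coefficient of dx ∧ dz: ∂f_3/∂x - ∂f_1/∂z = ∂(3*x*z)/∂x - ∂(-2*y)/∂z = 3*z
  coefficient of dy ∧ dz: ∂f_3/∂y - ∂f_2/∂z = ∂(3*x*z)/∂y - ∂(x*(-2*x + y - z))/∂z = x
Assembling: d(omega) = (-4*x + y - z + 2) dx ∧ dy + (3*z) dx ∧ dz + (x) dy ∧ dz.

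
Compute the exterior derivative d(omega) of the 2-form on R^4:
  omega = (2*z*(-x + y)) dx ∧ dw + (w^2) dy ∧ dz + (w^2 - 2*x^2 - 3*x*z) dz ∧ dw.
d(omega) = (-2*z) dx ∧ dy ∧ dw + (-2*x - 2*y - 3*z) dx ∧ dz ∧ dw + (2*w) dy ∧ dz ∧ dw

For a 2-form omega = sum_{i<j} g_{ij} dx_i ∧ dx_j, the exterior derivative is
  d(omega) = sum_{i<j} d(g_{ij}) ∧ dx_i ∧ dx_j = sum_{i<j, k} (∂g_{ij}/∂x_k) dx_k ∧ dx_i ∧ dx_j.
Expand each term, using dx_k ∧ dx_i ∧ dx_j = sgn(permutation) dx_{(a)} ∧ dx_{(b)} ∧ dx_{(c)} with (a < b < c) sorted:
  d(2*z*(-x + y)) includes (∂/∂y)(2*z*(-x + y)) dy = (2*z) dy, which multiplied by dx ∧ dw gives (-2*z) dx ∧ dy ∧ dw
  d(2*z*(-x + y)) includes (∂/∂z)(2*z*(-x + y)) dz = (-2*x + 2*y) dz, which multiplied by dx ∧ dw gives (2*x - 2*y) dx ∧ dz ∧ dw
  d(w^2) includes (∂/∂w)(w^2) dw = (2*w) dw, which multiplied by dy ∧ dz gives (2*w) dy ∧ dz ∧ dw
  d(w^2 - 2*x^2 - 3*x*z) includes (∂/∂x)(w^2 - 2*x^2 - 3*x*z) dx = (-4*x - 3*z) dx, which multiplied by dz ∧ dw gives (-4*x - 3*z) dx ∧ dz ∧ dw
Collecting like 3-forms: d(omega) = (-2*z) dx ∧ dy ∧ dw + (-2*x - 2*y - 3*z) dx ∧ dz ∧ dw + (2*w) dy ∧ dz ∧ dw.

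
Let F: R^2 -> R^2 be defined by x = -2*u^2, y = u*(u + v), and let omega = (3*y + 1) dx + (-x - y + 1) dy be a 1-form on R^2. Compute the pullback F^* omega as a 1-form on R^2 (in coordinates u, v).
F^* omega = (-10*u^3 - 13*u^2*v - u*v^2 - 2*u + v) du + (u*(u^2 - u*v + 1)) dv

Using F^*(f dg) = (f ∘ F) d(g ∘ F), substitute each coordinate x_i by F_i(u, v) in f_i, and replace dx_i by d F_i = (∂F_i/∂u) du + (∂F_i/∂v) dv.
  For the x component: f_1(F) = 3*u^2 + 3*u*v + 1; d F_1 = (-4*u) du + (0) dv
  For the y component: f_2(F) = u^2 - u*v + 1; d F_2 = (2*u + v) du + (u) dv
Combining and collecting du, dv coefficients:
  coeff of du: -10*u^3 - 13*u^2*v - u*v^2 - 2*u + v
  coeff of dv: u*(u^2 - u*v + 1)
F^* omega = (-10*u^3 - 13*u^2*v - u*v^2 - 2*u + v) du + (u*(u^2 - u*v + 1)) dv.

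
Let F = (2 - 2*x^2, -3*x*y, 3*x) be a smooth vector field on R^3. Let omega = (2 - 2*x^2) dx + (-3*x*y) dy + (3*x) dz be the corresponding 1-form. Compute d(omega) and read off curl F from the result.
d(omega) = (0) dy ∧ dz + (-3) dz ∧ dx + (-3*y) dx ∧ dy; curl F = (0, -3, -3*y)

d omega = sum_{i<j} (∂f_j/∂x_i - ∂f_i/∂x_j) dx_i ∧ dx_j. Under the identification (dy ∧ dz, dz ∧ dx, dx ∧ dy) ↔ (e_x, e_y, e_z), the coefficients are exactly the components of curl F. Compute:
  ∂R/∂y - ∂Q/∂z = (0) - (0) = 0
  ∂P/∂z - ∂R/∂x = (0) - (3) = -3
  ∂Q/∂x - ∂P/∂y = (-3*y) - (0) = -3*y.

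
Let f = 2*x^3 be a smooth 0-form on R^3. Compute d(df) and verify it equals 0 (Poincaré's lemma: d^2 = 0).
d(df) = 0

Step 1: df = sum_i (∂f/∂x_i) dx_i = (6*x^2) dx + (0) dy + (0) dz.
Step 2: Apply d again. Using the 1-form formula, the coefficient of dx ∧ dy in d(df) is ∂^2 f/∂x ∂y - ∂^2 f/∂y ∂x = (0) - (0) = 0 (equality of mixed partials for smooth f).
Similarly for dx ∧ dz and dy ∧ dz — all coefficients vanish. So d(df) = 0.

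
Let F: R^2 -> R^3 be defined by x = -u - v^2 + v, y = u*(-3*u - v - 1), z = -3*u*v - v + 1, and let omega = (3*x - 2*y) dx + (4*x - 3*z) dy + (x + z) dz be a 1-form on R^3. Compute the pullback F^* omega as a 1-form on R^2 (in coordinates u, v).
F^* omega = (-54*u^2*v + 18*u^2 + 24*u*v^2 - 46*u*v + 23*u + 7*v^3 - 10*v + 3) du + (-12*u^2*v + 13*u^2 + 3*u*v^2 + 6*v^3 - 8*v^2 + 3*v - 1) dv

Using F^*(f dg) = (f ∘ F) d(g ∘ F), substitute each coordinate x_i by F_i(u, v) in f_i, and replace dx_i by d F_i = (∂F_i/∂u) du + (∂F_i/∂v) dv.
  For the x component: f_1(F) = 6*u^2 + 2*u*v - u - 3*v^2 + 3*v; d F_1 = (-1) du + (1 - 2*v) dv
  For the y component: f_2(F) = 9*u*v - 4*u - 4*v^2 + 7*v - 3; d F_2 = (-6*u - v - 1) du + (-u) dv
  For the z component: f_3(F) = -3*u*v - u - v^2 + 1; d F_3 = (-3*v) du + (-3*u - 1) dv
Combining and collecting du, dv coefficients:
  coeff of du: -54*u^2*v + 18*u^2 + 24*u*v^2 - 46*u*v + 23*u + 7*v^3 - 10*v + 3
  coeff of dv: -12*u^2*v + 13*u^2 + 3*u*v^2 + 6*v^3 - 8*v^2 + 3*v - 1
F^* omega = (-54*u^2*v + 18*u^2 + 24*u*v^2 - 46*u*v + 23*u + 7*v^3 - 10*v + 3) du + (-12*u^2*v + 13*u^2 + 3*u*v^2 + 6*v^3 - 8*v^2 + 3*v - 1) dv.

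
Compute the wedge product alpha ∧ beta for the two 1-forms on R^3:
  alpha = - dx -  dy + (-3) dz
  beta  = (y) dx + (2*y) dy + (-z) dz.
alpha ∧ beta = (-y) dx ∧ dy + (3*y + z) dx ∧ dz + (6*y + z) dy ∧ dz

Distribute the wedge, using dx_i ∧ dx_j = -dx_j ∧ dx_i and dx_i ∧ dx_i = 0. For each pair (i, j) with i < j, the coefficient of dx_i ∧ dx_j in alpha ∧ beta is (alpha_i * beta_j - alpha_j * beta_i). Collecting: alpha ∧ beta = (-y) dx ∧ dy + (3*y + z) dx ∧ dz + (6*y + z) dy ∧ dz.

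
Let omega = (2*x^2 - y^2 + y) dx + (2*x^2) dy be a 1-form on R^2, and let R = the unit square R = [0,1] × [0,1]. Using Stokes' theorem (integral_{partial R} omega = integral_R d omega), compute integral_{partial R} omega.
integral_(partial R) omega = 2

Stokes: integral_partial_R omega = integral_R d omega with d omega = (∂Q/∂x - ∂P/∂y) dx ∧ dy.
  ∂Q/∂x = 4*x
  ∂P/∂y = 1 - 2*y
  integrand = ∂Q/∂x - ∂P/∂y = 4*x + 2*y - 1.
Integrating over R: integral_0^1 integral_0^1 (4*x + 2*y - 1) dx dy = 2.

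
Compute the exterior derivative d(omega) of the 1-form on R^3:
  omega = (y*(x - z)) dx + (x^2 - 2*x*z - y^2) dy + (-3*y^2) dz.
d(omega) = (x - z) dx ∧ dy + (y) dx ∧ dz + (2*x - 6*y) dy ∧ dz

For a 1-form omega = sum_i f_i dx_i, the exterior derivative is
  d(omega) = sum_{i < j} (∂f_j/∂x_i - ∂f_i/∂x_j) dx_i ∧ dx_j.
  coefficient of dx ∧ dy: ∂f_2/∂x - ∂f_1/∂y = ∂(x^2 - 2*x*z - y^2)/∂x - ∂(y*(x - z))/∂y = x - z
  coefficient of dx ∧ dz: ∂f_3/∂x - ∂f_1/∂z = ∂(-3*y^2)/∂x - ∂(y*(x - z))/∂z = y
  coefficient of dy ∧ dz: ∂f_3/∂y - ∂f_2/∂z = ∂(-3*y^2)/∂y - ∂(x^2 - 2*x*z - y^2)/∂z = 2*x - 6*y
Assembling: d(omega) = (x - z) dx ∧ dy + (y) dx ∧ dz + (2*x - 6*y) dy ∧ dz.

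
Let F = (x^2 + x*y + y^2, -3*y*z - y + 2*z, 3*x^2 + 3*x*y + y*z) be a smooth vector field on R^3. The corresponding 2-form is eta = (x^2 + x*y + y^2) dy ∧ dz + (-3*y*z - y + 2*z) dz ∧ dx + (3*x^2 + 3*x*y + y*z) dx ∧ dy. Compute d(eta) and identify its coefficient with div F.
d(eta) = (2*x + 2*y - 3*z - 1) dx ∧ dy ∧ dz; div F = 2*x + 2*y - 3*z - 1

For a 2-form in R^3 of the form above, applying d gives a 3-form with coefficient ∂P/∂x + ∂Q/∂y + ∂R/∂z:
  ∂P/∂x = 2*x + y
  ∂Q/∂y = -3*z - 1
  ∂R/∂z = y
Sum = 2*x + 2*y - 3*z - 1, which is exactly div F.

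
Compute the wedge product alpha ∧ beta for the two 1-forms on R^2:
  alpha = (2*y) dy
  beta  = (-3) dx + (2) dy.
alpha ∧ beta = (6*y) dx ∧ dy

Distribute the wedge, using dx_i ∧ dx_j = -dx_j ∧ dx_i and dx_i ∧ dx_i = 0. For each pair (i, j) with i < j, the coefficient of dx_i ∧ dx_j in alpha ∧ beta is (alpha_i * beta_j - alpha_j * beta_i). Collecting: alpha ∧ beta = (6*y) dx ∧ dy.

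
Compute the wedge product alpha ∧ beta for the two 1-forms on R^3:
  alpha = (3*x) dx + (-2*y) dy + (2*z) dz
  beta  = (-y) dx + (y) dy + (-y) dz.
alpha ∧ beta = (y*(3*x - 2*y)) dx ∧ dy + (y*(-3*x + 2*z)) dx ∧ dz + (2*y*(y - z)) dy ∧ dz

Distribute the wedge, using dx_i ∧ dx_j = -dx_j ∧ dx_i and dx_i ∧ dx_i = 0. For each pair (i, j) with i < j, the coefficient of dx_i ∧ dx_j in alpha ∧ beta is (alpha_i * beta_j - alpha_j * beta_i). Collecting: alpha ∧ beta = (y*(3*x - 2*y)) dx ∧ dy + (y*(-3*x + 2*z)) dx ∧ dz + (2*y*(y - z)) dy ∧ dz.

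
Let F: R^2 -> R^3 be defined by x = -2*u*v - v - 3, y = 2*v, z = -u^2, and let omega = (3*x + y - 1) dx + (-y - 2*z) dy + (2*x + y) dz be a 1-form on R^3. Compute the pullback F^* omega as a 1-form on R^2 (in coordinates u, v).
F^* omega = (8*u^2*v + 12*u*v^2 + 12*u + 2*v^2 + 20*v) du + (12*u^2*v + 4*u^2 + 8*u*v + 20*u - 3*v + 10) dv

Using F^*(f dg) = (f ∘ F) d(g ∘ F), substitute each coordinate x_i by F_i(u, v) in f_i, and replace dx_i by d F_i = (∂F_i/∂u) du + (∂F_i/∂v) dv.
  For the x component: f_1(F) = -6*u*v - v - 10; d F_1 = (-2*v) du + (-2*u - 1) dv
  For the y component: f_2(F) = 2*u^2 - 2*v; d F_2 = (0) du + (2) dv
  For the z component: f_3(F) = -4*u*v - 6; d F_3 = (-2*u) du + (0) dv
Combining and collecting du, dv coefficients:
  coeff of du: 8*u^2*v + 12*u*v^2 + 12*u + 2*v^2 + 20*v
  coeff of dv: 12*u^2*v + 4*u^2 + 8*u*v + 20*u - 3*v + 10
F^* omega = (8*u^2*v + 12*u*v^2 + 12*u + 2*v^2 + 20*v) du + (12*u^2*v + 4*u^2 + 8*u*v + 20*u - 3*v + 10) dv.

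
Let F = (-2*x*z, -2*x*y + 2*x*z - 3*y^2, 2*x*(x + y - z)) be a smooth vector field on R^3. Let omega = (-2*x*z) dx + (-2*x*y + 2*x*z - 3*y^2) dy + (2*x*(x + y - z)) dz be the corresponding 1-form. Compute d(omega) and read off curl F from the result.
d(omega) = (0) dy ∧ dz + (-6*x - 2*y + 2*z) dz ∧ dx + (-2*y + 2*z) dx ∧ dy; curl F = (0, -6*x - 2*y + 2*z, -2*y + 2*z)

d omega = sum_{i<j} (∂f_j/∂x_i - ∂f_i/∂x_j) dx_i ∧ dx_j. Under the identification (dy ∧ dz, dz ∧ dx, dx ∧ dy) ↔ (e_x, e_y, e_z), the coefficients are exactly the components of curl F. Compute:
  ∂R/∂y - ∂Q/∂z = (2*x) - (2*x) = 0
  ∂P/∂z - ∂R/∂x = (-2*x) - (4*x + 2*y - 2*z) = -6*x - 2*y + 2*z
  ∂Q/∂x - ∂P/∂y = (-2*y + 2*z) - (0) = -2*y + 2*z.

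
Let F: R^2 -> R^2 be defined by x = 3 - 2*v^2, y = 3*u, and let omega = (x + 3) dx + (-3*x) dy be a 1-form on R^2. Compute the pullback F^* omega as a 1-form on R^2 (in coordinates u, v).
F^* omega = (18*v^2 - 27) du + (8*v*(v^2 - 3)) dv

Using F^*(f dg) = (f ∘ F) d(g ∘ F), substitute each coordinate x_i by F_i(u, v) in f_i, and replace dx_i by d F_i = (∂F_i/∂u) du + (∂F_i/∂v) dv.
  For the x component: f_1(F) = 6 - 2*v^2; d F_1 = (0) du + (-4*v) dv
  For the y component: f_2(F) = 6*v^2 - 9; d F_2 = (3) du + (0) dv
Combining and collecting du, dv coefficients:
  coeff of du: 18*v^2 - 27
  coeff of dv: 8*v*(v^2 - 3)
F^* omega = (18*v^2 - 27) du + (8*v*(v^2 - 3)) dv.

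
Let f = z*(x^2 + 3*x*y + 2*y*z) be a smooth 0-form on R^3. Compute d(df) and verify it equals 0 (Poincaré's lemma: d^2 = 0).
d(df) = 0

Step 1: df = sum_i (∂f/∂x_i) dx_i = (z*(2*x + 3*y)) dx + (z*(3*x + 2*z)) dy + (x^2 + 3*x*y + 4*y*z) dz.
Step 2: Apply d again. Using the 1-form formula, the coefficient of dx ∧ dy in d(df) is ∂^2 f/∂x ∂y - ∂^2 f/∂y ∂x = (3*z) - (3*z) = 0 (equality of mixed partials for smooth f).
Similarly for dx ∧ dz and dy ∧ dz — all coefficients vanish. So d(df) = 0.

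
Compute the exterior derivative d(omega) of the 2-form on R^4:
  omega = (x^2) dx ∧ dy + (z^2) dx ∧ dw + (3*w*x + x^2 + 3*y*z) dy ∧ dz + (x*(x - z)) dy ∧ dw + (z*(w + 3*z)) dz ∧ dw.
d(omega) = (-2*z) dx ∧ dz ∧ dw + (3*w + 2*x) dx ∧ dy ∧ dz + (4*x) dy ∧ dz ∧ dw + (2*x - z) dx ∧ dy ∧ dw

For a 2-form omega = sum_{i<j} g_{ij} dx_i ∧ dx_j, the exterior derivative is
  d(omega) = sum_{i<j} d(g_{ij}) ∧ dx_i ∧ dx_j = sum_{i<j, k} (∂g_{ij}/∂x_k) dx_k ∧ dx_i ∧ dx_j.
Expand each term, using dx_k ∧ dx_i ∧ dx_j = sgn(permutation) dx_{(a)} ∧ dx_{(b)} ∧ dx_{(c)} with (a < b < c) sorted:
  d(z^2) includes (∂/∂z)(z^2) dz = (2*z) dz, which multiplied by dx ∧ dw gives (-2*z) dx ∧ dz ∧ dw
  d(3*w*x + x^2 + 3*y*z) includes (∂/∂x)(3*w*x + x^2 + 3*y*z) dx = (3*w + 2*x) dx, which multiplied by dy ∧ dz gives (3*w + 2*x) dx ∧ dy ∧ dz
  d(3*w*x + x^2 + 3*y*z) includes (∂/∂w)(3*w*x + x^2 + 3*y*z) dw = (3*x) dw, which multiplied by dy ∧ dz gives (3*x) dy ∧ dz ∧ dw
  d(x*(x - z)) includes (∂/∂x)(x*(x - z)) dx = (2*x - z) dx, which multiplied by dy ∧ dw gives (2*x - z) dx ∧ dy ∧ dw
  d(x*(x - z)) includes (∂/∂z)(x*(x - z)) dz = (-x) dz, which multiplied by dy ∧ dw gives (x) dy ∧ dz ∧ dw
Collecting like 3-forms: d(omega) = (-2*z) dx ∧ dz ∧ dw + (3*w + 2*x) dx ∧ dy ∧ dz + (4*x) dy ∧ dz ∧ dw + (2*x - z) dx ∧ dy ∧ dw.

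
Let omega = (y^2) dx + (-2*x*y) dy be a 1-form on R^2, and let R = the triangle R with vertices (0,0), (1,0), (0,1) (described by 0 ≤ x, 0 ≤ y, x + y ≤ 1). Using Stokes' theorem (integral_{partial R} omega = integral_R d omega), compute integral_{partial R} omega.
integral_(partial R) omega = -2/3

Stokes: integral_partial_R omega = integral_R d omega with d omega = (∂Q/∂x - ∂P/∂y) dx ∧ dy.
  ∂Q/∂x = -2*y
  ∂P/∂y = 2*y
  integrand = ∂Q/∂x - ∂P/∂y = -4*y.
Integrating over R: integral_0^1 integral_0^{1-x} (-4*y) dy dx = -2/3.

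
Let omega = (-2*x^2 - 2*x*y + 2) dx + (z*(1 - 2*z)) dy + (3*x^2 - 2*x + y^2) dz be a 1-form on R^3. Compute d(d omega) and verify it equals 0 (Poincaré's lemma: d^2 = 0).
d(d omega) = 0

Step 1: d omega = sum_{i<j} (∂f_j/∂x_i - ∂f_i/∂x_j) dx_i ∧ dx_j:
  coeff of dx ∧ dy: 2*x
  coeff of dx ∧ dz: 6*x - 2
  coeff of dy ∧ dz: 2*y + 4*z - 1
Step 2: Apply d again to each 2-form coefficient. The only possible 3-form in R^3 is dx ∧ dy ∧ dz, with coefficient
  ∂(coeff of dy∧dz)/∂x - ∂(coeff of dx∧dz)/∂y + ∂(coeff of dx∧dy)/∂z
  = ∂/∂x (2*y + 4*z - 1) - ∂/∂y (6*x - 2) + ∂/∂z (2*x).
Each of these terms simplifies to sums of mixed partials that cancel in pairs. The result is 0 (by equality of mixed partials for smooth functions — Schwarz / Clairaut).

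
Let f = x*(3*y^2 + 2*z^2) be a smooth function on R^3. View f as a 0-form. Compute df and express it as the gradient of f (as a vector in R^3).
df = (3*y^2 + 2*z^2) dx + (6*x*y) dy + (4*x*z) dz; grad f = (3*y^2 + 2*z^2, 6*x*y, 4*x*z)

For a 0-form f, d f = (∂f/∂x) dx + (∂f/∂y) dy + (∂f/∂z) dz. The components of the vector representation are exactly the entries of grad f in Cartesian coordinates:
  ∂f/∂x = 3*y^2 + 2*z^2
  ∂f/∂y = 6*x*y
  ∂f/∂z = 4*x*z.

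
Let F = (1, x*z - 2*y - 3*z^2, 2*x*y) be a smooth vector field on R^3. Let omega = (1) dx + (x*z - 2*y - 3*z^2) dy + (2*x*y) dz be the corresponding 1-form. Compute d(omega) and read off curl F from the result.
d(omega) = (x + 6*z) dy ∧ dz + (-2*y) dz ∧ dx + (z) dx ∧ dy; curl F = (x + 6*z, -2*y, z)

d omega = sum_{i<j} (∂f_j/∂x_i - ∂f_i/∂x_j) dx_i ∧ dx_j. Under the identification (dy ∧ dz, dz ∧ dx, dx ∧ dy) ↔ (e_x, e_y, e_z), the coefficients are exactly the components of curl F. Compute:
  ∂R/∂y - ∂Q/∂z = (2*x) - (x - 6*z) = x + 6*z
  ∂P/∂z - ∂R/∂x = (0) - (2*y) = -2*y
  ∂Q/∂x - ∂P/∂y = (z) - (0) = z.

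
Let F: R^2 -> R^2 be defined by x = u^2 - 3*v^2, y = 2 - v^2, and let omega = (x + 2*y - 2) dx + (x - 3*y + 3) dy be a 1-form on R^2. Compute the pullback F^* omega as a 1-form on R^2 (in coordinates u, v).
F^* omega = (2*u*(u^2 - 5*v^2 + 2)) du + (2*v*(-4*u^2 + 15*v^2 - 3)) dv

Using F^*(f dg) = (f ∘ F) d(g ∘ F), substitute each coordinate x_i by F_i(u, v) in f_i, and replace dx_i by d F_i = (∂F_i/∂u) du + (∂F_i/∂v) dv.
  For the x component: f_1(F) = u^2 - 5*v^2 + 2; d F_1 = (2*u) du + (-6*v) dv
  For the y component: f_2(F) = u^2 - 3; d F_2 = (0) du + (-2*v) dv
Combining and collecting du, dv coefficients:
  coeff of du: 2*u*(u^2 - 5*v^2 + 2)
  coeff of dv: 2*v*(-4*u^2 + 15*v^2 - 3)
F^* omega = (2*u*(u^2 - 5*v^2 + 2)) du + (2*v*(-4*u^2 + 15*v^2 - 3)) dv.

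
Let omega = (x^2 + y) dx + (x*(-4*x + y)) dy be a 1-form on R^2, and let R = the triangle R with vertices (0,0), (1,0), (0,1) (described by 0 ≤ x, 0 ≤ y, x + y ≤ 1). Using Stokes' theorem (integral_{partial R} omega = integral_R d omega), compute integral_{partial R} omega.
integral_(partial R) omega = -5/3

Stokes: integral_partial_R omega = integral_R d omega with d omega = (∂Q/∂x - ∂P/∂y) dx ∧ dy.
  ∂Q/∂x = -8*x + y
  ∂P/∂y = 1
  integrand = ∂Q/∂x - ∂P/∂y = -8*x + y - 1.
Integrating over R: integral_0^1 integral_0^{1-x} (-8*x + y - 1) dy dx = -5/3.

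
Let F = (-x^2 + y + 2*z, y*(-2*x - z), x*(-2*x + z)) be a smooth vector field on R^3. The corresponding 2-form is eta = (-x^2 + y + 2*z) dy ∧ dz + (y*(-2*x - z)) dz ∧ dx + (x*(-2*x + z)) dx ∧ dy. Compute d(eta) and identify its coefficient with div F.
d(eta) = (-3*x - z) dx ∧ dy ∧ dz; div F = -3*x - z

For a 2-form in R^3 of the form above, applying d gives a 3-form with coefficient ∂P/∂x + ∂Q/∂y + ∂R/∂z:
  ∂P/∂x = -2*x
  ∂Q/∂y = -2*x - z
  ∂R/∂z = x
Sum = -3*x - z, which is exactly div F.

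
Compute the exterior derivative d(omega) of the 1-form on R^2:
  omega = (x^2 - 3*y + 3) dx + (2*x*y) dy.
d(omega) = (2*y + 3) dx ∧ dy

For a 1-form omega = sum_i f_i dx_i, the exterior derivative is
  d(omega) = sum_{i < j} (∂f_j/∂x_i - ∂f_i/∂x_j) dx_i ∧ dx_j.
  coefficient of dx ∧ dy: ∂f_2/∂x - ∂f_1/∂y = ∂(2*x*y)/∂x - ∂(x^2 - 3*y + 3)/∂y = 2*y + 3
Assembling: d(omega) = (2*y + 3) dx ∧ dy.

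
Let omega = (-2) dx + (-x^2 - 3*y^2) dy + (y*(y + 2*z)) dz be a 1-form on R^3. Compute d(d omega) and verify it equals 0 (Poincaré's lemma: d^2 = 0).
d(d omega) = 0

Step 1: d omega = sum_{i<j} (∂f_j/∂x_i - ∂f_i/∂x_j) dx_i ∧ dx_j:
  coeff of dx ∧ dy: -2*x
  coeff of dx ∧ dz: 0
  coeff of dy ∧ dz: 2*y + 2*z
Step 2: Apply d again to each 2-form coefficient. The only possible 3-form in R^3 is dx ∧ dy ∧ dz, with coefficient
  ∂(coeff of dy∧dz)/∂x - ∂(coeff of dx∧dz)/∂y + ∂(coeff of dx∧dy)/∂z
  = ∂/∂x (2*y + 2*z) - ∂/∂y (0) + ∂/∂z (-2*x).
Each of these terms simplifies to sums of mixed partials that cancel in pairs. The result is 0 (by equality of mixed partials for smooth functions — Schwarz / Clairaut).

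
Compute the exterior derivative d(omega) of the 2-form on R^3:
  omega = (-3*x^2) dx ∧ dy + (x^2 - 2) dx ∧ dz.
d(omega) = 0

For a 2-form omega = sum_{i<j} g_{ij} dx_i ∧ dx_j, the exterior derivative is
  d(omega) = sum_{i<j} d(g_{ij}) ∧ dx_i ∧ dx_j = sum_{i<j, k} (∂g_{ij}/∂x_k) dx_k ∧ dx_i ∧ dx_j.
Expand each term, using dx_k ∧ dx_i ∧ dx_j = sgn(permutation) dx_{(a)} ∧ dx_{(b)} ∧ dx_{(c)} with (a < b < c) sorted:

Collecting like 3-forms: d(omega) = 0.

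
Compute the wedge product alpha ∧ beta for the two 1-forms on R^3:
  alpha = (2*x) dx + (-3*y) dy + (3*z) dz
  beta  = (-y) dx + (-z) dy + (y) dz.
alpha ∧ beta = (-2*x*z - 3*y^2) dx ∧ dy + (y*(2*x + 3*z)) dx ∧ dz + (-3*y^2 + 3*z^2) dy ∧ dz

Distribute the wedge, using dx_i ∧ dx_j = -dx_j ∧ dx_i and dx_i ∧ dx_i = 0. For each pair (i, j) with i < j, the coefficient of dx_i ∧ dx_j in alpha ∧ beta is (alpha_i * beta_j - alpha_j * beta_i). Collecting: alpha ∧ beta = (-2*x*z - 3*y^2) dx ∧ dy + (y*(2*x + 3*z)) dx ∧ dz + (-3*y^2 + 3*z^2) dy ∧ dz.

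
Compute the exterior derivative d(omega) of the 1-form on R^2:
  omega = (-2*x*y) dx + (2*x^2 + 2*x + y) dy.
d(omega) = (6*x + 2) dx ∧ dy

For a 1-form omega = sum_i f_i dx_i, the exterior derivative is
  d(omega) = sum_{i < j} (∂f_j/∂x_i - ∂f_i/∂x_j) dx_i ∧ dx_j.
  coefficient of dx ∧ dy: ∂f_2/∂x - ∂f_1/∂y = ∂(2*x^2 + 2*x + y)/∂x - ∂(-2*x*y)/∂y = 6*x + 2
Assembling: d(omega) = (6*x + 2) dx ∧ dy.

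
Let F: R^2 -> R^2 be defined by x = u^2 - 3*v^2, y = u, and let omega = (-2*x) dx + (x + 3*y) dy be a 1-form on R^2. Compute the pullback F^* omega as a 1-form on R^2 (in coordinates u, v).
F^* omega = (-4*u^3 + u^2 + 12*u*v^2 + 3*u - 3*v^2) du + (12*v*(u^2 - 3*v^2)) dv

Using F^*(f dg) = (f ∘ F) d(g ∘ F), substitute each coordinate x_i by F_i(u, v) in f_i, and replace dx_i by d F_i = (∂F_i/∂u) du + (∂F_i/∂v) dv.
  For the x component: f_1(F) = -2*u^2 + 6*v^2; d F_1 = (2*u) du + (-6*v) dv
  For the y component: f_2(F) = u^2 + 3*u - 3*v^2; d F_2 = (1) du + (0) dv
Combining and collecting du, dv coefficients:
  coeff of du: -4*u^3 + u^2 + 12*u*v^2 + 3*u - 3*v^2
  coeff of dv: 12*v*(u^2 - 3*v^2)
F^* omega = (-4*u^3 + u^2 + 12*u*v^2 + 3*u - 3*v^2) du + (12*v*(u^2 - 3*v^2)) dv.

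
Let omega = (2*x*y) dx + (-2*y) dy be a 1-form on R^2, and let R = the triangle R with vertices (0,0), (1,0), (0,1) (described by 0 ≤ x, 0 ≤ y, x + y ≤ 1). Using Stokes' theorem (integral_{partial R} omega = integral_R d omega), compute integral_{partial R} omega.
integral_(partial R) omega = -1/3

Stokes: integral_partial_R omega = integral_R d omega with d omega = (∂Q/∂x - ∂P/∂y) dx ∧ dy.
  ∂Q/∂x = 0
  ∂P/∂y = 2*x
  integrand = ∂Q/∂x - ∂P/∂y = -2*x.
Integrating over R: integral_0^1 integral_0^{1-x} (-2*x) dy dx = -1/3.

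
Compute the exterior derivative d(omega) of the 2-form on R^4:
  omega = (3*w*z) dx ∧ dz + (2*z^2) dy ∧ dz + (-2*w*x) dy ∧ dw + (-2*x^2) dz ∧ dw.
d(omega) = (-4*x + 3*z) dx ∧ dz ∧ dw + (-2*w) dx ∧ dy ∧ dw

For a 2-form omega = sum_{i<j} g_{ij} dx_i ∧ dx_j, the exterior derivative is
  d(omega) = sum_{i<j} d(g_{ij}) ∧ dx_i ∧ dx_j = sum_{i<j, k} (∂g_{ij}/∂x_k) dx_k ∧ dx_i ∧ dx_j.
Expand each term, using dx_k ∧ dx_i ∧ dx_j = sgn(permutation) dx_{(a)} ∧ dx_{(b)} ∧ dx_{(c)} with (a < b < c) sorted:
  d(3*w*z) includes (∂/∂w)(3*w*z) dw = (3*z) dw, which multiplied by dx ∧ dz gives (3*z) dx ∧ dz ∧ dw
  d(-2*w*x) includes (∂/∂x)(-2*w*x) dx = (-2*w) dx, which multiplied by dy ∧ dw gives (-2*w) dx ∧ dy ∧ dw
  d(-2*x^2) includes (∂/∂x)(-2*x^2) dx = (-4*x) dx, which multiplied by dz ∧ dw gives (-4*x) dx ∧ dz ∧ dw
Collecting like 3-forms: d(omega) = (-4*x + 3*z) dx ∧ dz ∧ dw + (-2*w) dx ∧ dy ∧ dw.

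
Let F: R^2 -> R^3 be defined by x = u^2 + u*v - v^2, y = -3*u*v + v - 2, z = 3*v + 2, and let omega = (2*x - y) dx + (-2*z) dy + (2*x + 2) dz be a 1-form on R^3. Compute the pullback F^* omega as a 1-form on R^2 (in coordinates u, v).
F^* omega = (4*u^3 + 12*u^2*v + u*v^2 - 2*u*v + 4*u - 2*v^3 + 17*v^2 + 14*v) du + (2*u^3 + u^2*v + 6*u^2 - 12*u*v^2 + 23*u*v + 14*u + 4*v^3 - 4*v^2 - 10*v + 2) dv

Using F^*(f dg) = (f ∘ F) d(g ∘ F), substitute each coordinate x_i by F_i(u, v) in f_i, and replace dx_i by d F_i = (∂F_i/∂u) du + (∂F_i/∂v) dv.
  For the x component: f_1(F) = 2*u^2 + 5*u*v - 2*v^2 - v + 2; d F_1 = (2*u + v) du + (u - 2*v) dv
  For the y component: f_2(F) = -6*v - 4; d F_2 = (-3*v) du + (1 - 3*u) dv
  For the z component: f_3(F) = 2*u^2 + 2*u*v - 2*v^2 + 2; d F_3 = (0) du + (3) dv
Combining and collecting du, dv coefficients:
  coeff of du: 4*u^3 + 12*u^2*v + u*v^2 - 2*u*v + 4*u - 2*v^3 + 17*v^2 + 14*v
  coeff of dv: 2*u^3 + u^2*v + 6*u^2 - 12*u*v^2 + 23*u*v + 14*u + 4*v^3 - 4*v^2 - 10*v + 2
F^* omega = (4*u^3 + 12*u^2*v + u*v^2 - 2*u*v + 4*u - 2*v^3 + 17*v^2 + 14*v) du + (2*u^3 + u^2*v + 6*u^2 - 12*u*v^2 + 23*u*v + 14*u + 4*v^3 - 4*v^2 - 10*v + 2) dv.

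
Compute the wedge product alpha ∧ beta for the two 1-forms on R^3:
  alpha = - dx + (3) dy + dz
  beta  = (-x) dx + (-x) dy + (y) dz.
alpha ∧ beta = (4*x) dx ∧ dy + (x - y) dx ∧ dz + (x + 3*y) dy ∧ dz

Distribute the wedge, using dx_i ∧ dx_j = -dx_j ∧ dx_i and dx_i ∧ dx_i = 0. For each pair (i, j) with i < j, the coefficient of dx_i ∧ dx_j in alpha ∧ beta is (alpha_i * beta_j - alpha_j * beta_i). Collecting: alpha ∧ beta = (4*x) dx ∧ dy + (x - y) dx ∧ dz + (x + 3*y) dy ∧ dz.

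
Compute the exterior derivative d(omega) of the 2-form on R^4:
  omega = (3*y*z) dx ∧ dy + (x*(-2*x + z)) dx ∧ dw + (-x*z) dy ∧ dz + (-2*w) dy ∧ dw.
d(omega) = (3*y - z) dx ∧ dy ∧ dz + (-x) dx ∧ dz ∧ dw

For a 2-form omega = sum_{i<j} g_{ij} dx_i ∧ dx_j, the exterior derivative is
  d(omega) = sum_{i<j} d(g_{ij}) ∧ dx_i ∧ dx_j = sum_{i<j, k} (∂g_{ij}/∂x_k) dx_k ∧ dx_i ∧ dx_j.
Expand each term, using dx_k ∧ dx_i ∧ dx_j = sgn(permutation) dx_{(a)} ∧ dx_{(b)} ∧ dx_{(c)} with (a < b < c) sorted:
  d(3*y*z) includes (∂/∂z)(3*y*z) dz = (3*y) dz, which multiplied by dx ∧ dy gives (3*y) dx ∧ dy ∧ dz
  d(x*(-2*x + z)) includes (∂/∂z)(x*(-2*x + z)) dz = (x) dz, which multiplied by dx ∧ dw gives (-x) dx ∧ dz ∧ dw
  d(-x*z) includes (∂/∂x)(-x*z) dx = (-z) dx, which multiplied by dy ∧ dz gives (-z) dx ∧ dy ∧ dz
Collecting like 3-forms: d(omega) = (3*y - z) dx ∧ dy ∧ dz + (-x) dx ∧ dz ∧ dw.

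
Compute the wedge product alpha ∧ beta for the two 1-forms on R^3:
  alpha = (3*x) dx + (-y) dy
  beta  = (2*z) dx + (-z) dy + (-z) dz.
alpha ∧ beta = (z*(-3*x + 2*y)) dx ∧ dy + (-3*x*z) dx ∧ dz + (y*z) dy ∧ dz

Distribute the wedge, using dx_i ∧ dx_j = -dx_j ∧ dx_i and dx_i ∧ dx_i = 0. For each pair (i, j) with i < j, the coefficient of dx_i ∧ dx_j in alpha ∧ beta is (alpha_i * beta_j - alpha_j * beta_i). Collecting: alpha ∧ beta = (z*(-3*x + 2*y)) dx ∧ dy + (-3*x*z) dx ∧ dz + (y*z) dy ∧ dz.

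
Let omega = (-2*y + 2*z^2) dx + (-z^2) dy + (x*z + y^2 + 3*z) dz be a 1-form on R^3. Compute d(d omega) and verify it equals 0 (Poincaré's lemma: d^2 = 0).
d(d omega) = 0

Step 1: d omega = sum_{i<j} (∂f_j/∂x_i - ∂f_i/∂x_j) dx_i ∧ dx_j:
  coeff of dx ∧ dy: 2
  coeff of dx ∧ dz: -3*z
  coeff of dy ∧ dz: 2*y + 2*z
Step 2: Apply d again to each 2-form coefficient. The only possible 3-form in R^3 is dx ∧ dy ∧ dz, with coefficient
  ∂(coeff of dy∧dz)/∂x - ∂(coeff of dx∧dz)/∂y + ∂(coeff of dx∧dy)/∂z
  = ∂/∂x (2*y + 2*z) - ∂/∂y (-3*z) + ∂/∂z (2).
Each of these terms simplifies to sums of mixed partials that cancel in pairs. The result is 0 (by equality of mixed partials for smooth functions — Schwarz / Clairaut).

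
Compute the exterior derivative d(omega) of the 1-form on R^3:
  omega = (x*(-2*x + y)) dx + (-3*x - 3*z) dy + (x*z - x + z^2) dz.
d(omega) = (-x - 3) dx ∧ dy + (z - 1) dx ∧ dz + (3) dy ∧ dz

For a 1-form omega = sum_i f_i dx_i, the exterior derivative is
  d(omega) = sum_{i < j} (∂f_j/∂x_i - ∂f_i/∂x_j) dx_i ∧ dx_j.
  coefficient of dx ∧ dy: ∂f_2/∂x - ∂f_1/∂y = ∂(-3*x - 3*z)/∂x - ∂(x*(-2*x + y))/∂y = -x - 3
  coefficient of dx ∧ dz: ∂f_3/∂x - ∂f_1/∂z = ∂(x*z - x + z^2)/∂x - ∂(x*(-2*x + y))/∂z = z - 1
  coefficient of dy ∧ dz: ∂f_3/∂y - ∂f_2/∂z = ∂(x*z - x + z^2)/∂y - ∂(-3*x - 3*z)/∂z = 3
Assembling: d(omega) = (-x - 3) dx ∧ dy + (z - 1) dx ∧ dz + (3) dy ∧ dz.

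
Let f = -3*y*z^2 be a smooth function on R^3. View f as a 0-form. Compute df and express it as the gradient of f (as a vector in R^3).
df = (0) dx + (-3*z^2) dy + (-6*y*z) dz; grad f = (0, -3*z^2, -6*y*z)

For a 0-form f, d f = (∂f/∂x) dx + (∂f/∂y) dy + (∂f/∂z) dz. The components of the vector representation are exactly the entries of grad f in Cartesian coordinates:
  ∂f/∂x = 0
  ∂f/∂y = -3*z^2
  ∂f/∂z = -6*y*z.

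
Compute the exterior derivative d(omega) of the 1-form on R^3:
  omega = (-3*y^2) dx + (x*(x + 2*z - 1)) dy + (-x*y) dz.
d(omega) = (2*x + 6*y + 2*z - 1) dx ∧ dy + (-y) dx ∧ dz + (-3*x) dy ∧ dz

For a 1-form omega = sum_i f_i dx_i, the exterior derivative is
  d(omega) = sum_{i < j} (∂f_j/∂x_i - ∂f_i/∂x_j) dx_i ∧ dx_j.
  coefficient of dx ∧ dy: ∂f_2/∂x - ∂f_1/∂y = ∂(x*(x + 2*z - 1))/∂x - ∂(-3*y^2)/∂y = 2*x + 6*y + 2*z - 1
  coefficient of dx ∧ dz: ∂f_3/∂x - ∂f_1/∂z = ∂(-x*y)/∂x - ∂(-3*y^2)/∂z = -y
  coefficient of dy ∧ dz: ∂f_3/∂y - ∂f_2/∂z = ∂(-x*y)/∂y - ∂(x*(x + 2*z - 1))/∂z = -3*x
Assembling: d(omega) = (2*x + 6*y + 2*z - 1) dx ∧ dy + (-y) dx ∧ dz + (-3*x) dy ∧ dz.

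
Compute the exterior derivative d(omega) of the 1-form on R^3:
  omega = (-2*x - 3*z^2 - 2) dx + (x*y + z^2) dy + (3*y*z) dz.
d(omega) = (y) dx ∧ dy + (6*z) dx ∧ dz + (z) dy ∧ dz

For a 1-form omega = sum_i f_i dx_i, the exterior derivative is
  d(omega) = sum_{i < j} (∂f_j/∂x_i - ∂f_i/∂x_j) dx_i ∧ dx_j.
  coefficient of dx ∧ dy: ∂f_2/∂x - ∂f_1/∂y = ∂(x*y + z^2)/∂x - ∂(-2*x - 3*z^2 - 2)/∂y = y
  coefficient of dx ∧ dz: ∂f_3/∂x - ∂f_1/∂z = ∂(3*y*z)/∂x - ∂(-2*x - 3*z^2 - 2)/∂z = 6*z
  coefficient of dy ∧ dz: ∂f_3/∂y - ∂f_2/∂z = ∂(3*y*z)/∂y - ∂(x*y + z^2)/∂z = z
Assembling: d(omega) = (y) dx ∧ dy + (6*z) dx ∧ dz + (z) dy ∧ dz.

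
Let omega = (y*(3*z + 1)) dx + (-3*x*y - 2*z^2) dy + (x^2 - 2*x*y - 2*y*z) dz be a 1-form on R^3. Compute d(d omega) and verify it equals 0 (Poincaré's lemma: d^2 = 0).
d(d omega) = 0

Step 1: d omega = sum_{i<j} (∂f_j/∂x_i - ∂f_i/∂x_j) dx_i ∧ dx_j:
  coeff of dx ∧ dy: -3*y - 3*z - 1
  coeff of dx ∧ dz: 2*x - 5*y
  coeff of dy ∧ dz: -2*x + 2*z
Step 2: Apply d again to each 2-form coefficient. The only possible 3-form in R^3 is dx ∧ dy ∧ dz, with coefficient
  ∂(coeff of dy∧dz)/∂x - ∂(coeff of dx∧dz)/∂y + ∂(coeff of dx∧dy)/∂z
  = ∂/∂x (-2*x + 2*z) - ∂/∂y (2*x - 5*y) + ∂/∂z (-3*y - 3*z - 1).
Each of these terms simplifies to sums of mixed partials that cancel in pairs. The result is 0 (by equality of mixed partials for smooth functions — Schwarz / Clairaut).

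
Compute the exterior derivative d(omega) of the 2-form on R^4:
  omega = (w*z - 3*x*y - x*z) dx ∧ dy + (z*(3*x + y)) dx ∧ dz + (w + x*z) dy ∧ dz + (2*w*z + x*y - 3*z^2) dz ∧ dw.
d(omega) = (w - x) dx ∧ dy ∧ dz + (z) dx ∧ dy ∧ dw + (x + 1) dy ∧ dz ∧ dw + (y) dx ∧ dz ∧ dw

For a 2-form omega = sum_{i<j} g_{ij} dx_i ∧ dx_j, the exterior derivative is
  d(omega) = sum_{i<j} d(g_{ij}) ∧ dx_i ∧ dx_j = sum_{i<j, k} (∂g_{ij}/∂x_k) dx_k ∧ dx_i ∧ dx_j.
Expand each term, using dx_k ∧ dx_i ∧ dx_j = sgn(permutation) dx_{(a)} ∧ dx_{(b)} ∧ dx_{(c)} with (a < b < c) sorted:
  d(w*z - 3*x*y - x*z) includes (∂/∂z)(w*z - 3*x*y - x*z) dz = (w - x) dz, which multiplied by dx ∧ dy gives (w - x) dx ∧ dy ∧ dz
  d(w*z - 3*x*y - x*z) includes (∂/∂w)(w*z - 3*x*y - x*z) dw = (z) dw, which multiplied by dx ∧ dy gives (z) dx ∧ dy ∧ dw
  d(z*(3*x + y)) includes (∂/∂y)(z*(3*x + y)) dy = (z) dy, which multiplied by dx ∧ dz gives (-z) dx ∧ dy ∧ dz
  d(w + x*z) includes (∂/∂x)(w + x*z) dx = (z) dx, which multiplied by dy ∧ dz gives (z) dx ∧ dy ∧ dz
  d(w + x*z) includes (∂/∂w)(w + x*z) dw = (1) dw, which multiplied by dy ∧ dz gives (1) dy ∧ dz ∧ dw
  d(2*w*z + x*y - 3*z^2) includes (∂/∂x)(2*w*z + x*y - 3*z^2) dx = (y) dx, which multiplied by dz ∧ dw gives (y) dx ∧ dz ∧ dw
  d(2*w*z + x*y - 3*z^2) includes (∂/∂y)(2*w*z + x*y - 3*z^2) dy = (x) dy, which multiplied by dz ∧ dw gives (x) dy ∧ dz ∧ dw
Collecting like 3-forms: d(omega) = (w - x) dx ∧ dy ∧ dz + (z) dx ∧ dy ∧ dw + (x + 1) dy ∧ dz ∧ dw + (y) dx ∧ dz ∧ dw.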